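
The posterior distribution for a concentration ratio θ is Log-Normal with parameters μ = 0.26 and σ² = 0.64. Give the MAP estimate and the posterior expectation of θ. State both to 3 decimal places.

Mode = exp(μ − σ²) = exp(-0.38) = 0.684.
Mean = exp(μ + σ²/2) = exp(0.580) = 1.786.

MAP = 0.684; posterior mean = 1.786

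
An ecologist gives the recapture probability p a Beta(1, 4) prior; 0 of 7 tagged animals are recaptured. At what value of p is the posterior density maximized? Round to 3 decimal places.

0.000

Posterior: Beta(1+0, 4+7) = Beta(1, 11).
Since α = 1 ≤ 1 and β > 1, the Beta density is monotone decreasing on [0,1]; the mode is at 0.
Mean = 1/(1+11) = 0.083.
This is the posterior mode — the MAP estimate.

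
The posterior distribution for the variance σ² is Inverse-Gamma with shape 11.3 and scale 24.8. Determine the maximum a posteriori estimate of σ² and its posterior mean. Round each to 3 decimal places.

σ²_MAP = 2.016, E[σ²|data] = 2.408

Mode = β/(α+1) = 24.8/12.3 = 2.016.
Mean = β/(α−1) = 24.8/10.3 = 2.408.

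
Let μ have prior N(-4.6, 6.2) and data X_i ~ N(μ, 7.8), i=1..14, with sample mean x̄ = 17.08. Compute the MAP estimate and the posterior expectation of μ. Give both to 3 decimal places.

Posterior for μ is Normal. Precision-weighted mean: (1/6.2·-4.6 + 14/7.8·17.08) / (1/6.2 + 14/7.8) = 15.292.
A Normal posterior is symmetric, so mode = mean.

MAP = 15.292; posterior mean = 15.292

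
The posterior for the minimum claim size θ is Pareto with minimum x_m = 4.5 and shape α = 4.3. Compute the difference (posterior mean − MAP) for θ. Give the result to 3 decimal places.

1.364

The Pareto density is strictly decreasing on [x_m, ∞), so the mode is x_m = 4.500.
Mean = α·x_m/(α−1) = 4.3·4.5/3.3 = 5.864.
Difference = 5.864 − 4.500 = 1.364.
Right-skewed posterior ⇒ mode < mean.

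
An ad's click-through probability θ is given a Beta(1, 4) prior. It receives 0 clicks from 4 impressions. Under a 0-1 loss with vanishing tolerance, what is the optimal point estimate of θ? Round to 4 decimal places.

0.0000

Posterior: Beta(1+0, 4+4) = Beta(1, 8).
Since α = 1 ≤ 1 and β > 1, the Beta density is monotone decreasing on [0,1]; the mode is at 0.
Mean = 1/(1+8) = 0.1111.
This is the posterior mode — the MAP estimate.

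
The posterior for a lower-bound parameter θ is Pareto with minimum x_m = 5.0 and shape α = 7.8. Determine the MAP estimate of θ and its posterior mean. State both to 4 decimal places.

MAP estimate = 5.0000, posterior mean = 5.7353

The Pareto density is strictly decreasing on [x_m, ∞), so the mode is x_m = 5.0000.
Mean = α·x_m/(α−1) = 7.8·5.0/6.8 = 5.7353.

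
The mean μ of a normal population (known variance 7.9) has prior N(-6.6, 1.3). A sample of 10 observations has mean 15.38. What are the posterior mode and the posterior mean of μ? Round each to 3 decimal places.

posterior mode = 7.072, posterior mean = 7.072

Posterior for μ is Normal. Precision-weighted mean: (1/1.3·-6.6 + 10/7.9·15.38) / (1/1.3 + 10/7.9) = 7.072.
A Normal posterior is symmetric, so mode = mean.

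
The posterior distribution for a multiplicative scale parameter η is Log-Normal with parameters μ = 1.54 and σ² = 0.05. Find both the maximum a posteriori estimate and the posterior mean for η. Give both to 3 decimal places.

η_MAP = 4.437, E[η|data] = 4.783

Mode = exp(μ − σ²) = exp(1.49) = 4.437.
Mean = exp(μ + σ²/2) = exp(1.565) = 4.783.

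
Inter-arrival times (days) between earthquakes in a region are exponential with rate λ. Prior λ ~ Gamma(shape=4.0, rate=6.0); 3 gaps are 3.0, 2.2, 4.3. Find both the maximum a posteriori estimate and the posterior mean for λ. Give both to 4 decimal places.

MAP = 0.3871, posterior mean = 0.4516

Σ times = 9.5. Posterior: Gamma(shape = 4.0+3 = 7.0, rate = 6.0+9.5 = 15.5).
Mode = (α−1)/β = 6.0/15.5 = 0.3871.
Mean = α/β = 7.0/15.5 = 0.4516.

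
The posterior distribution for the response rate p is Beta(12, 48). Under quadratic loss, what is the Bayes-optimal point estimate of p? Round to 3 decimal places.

0.200

Mode = (12−1)/(12+48−2) = 11/58 = 0.190.
Mean = 12/(12+48) = 12/60 = 0.200.
Quadratic loss ⇒ the optimal estimator is the posterior mean.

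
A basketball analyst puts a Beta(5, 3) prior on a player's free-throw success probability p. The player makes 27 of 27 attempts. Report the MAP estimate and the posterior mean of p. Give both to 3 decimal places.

MAP: 0.939. Posterior mean: 0.914.

Posterior: Beta(5+27, 3+0) = Beta(32, 3).
Mode = (32−1)/(32+3−2) = 31/33 = 0.939.
Mean = 32/(32+3) = 32/35 = 0.914.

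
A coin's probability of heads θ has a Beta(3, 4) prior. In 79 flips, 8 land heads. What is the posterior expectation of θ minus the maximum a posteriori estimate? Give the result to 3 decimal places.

Posterior: Beta(3+8, 4+71) = Beta(11, 75).
Mode = (11−1)/(11+75−2) = 10/84 = 0.119.
Mean = 11/(11+75) = 11/86 = 0.128.
Difference = 0.128 − 0.119 = 0.009.

0.009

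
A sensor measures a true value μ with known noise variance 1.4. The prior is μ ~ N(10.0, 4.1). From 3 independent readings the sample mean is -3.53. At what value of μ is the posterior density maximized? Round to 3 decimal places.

Posterior for μ is Normal. Precision-weighted mean: (1/4.1·10.0 + 3/1.4·-3.53) / (1/4.1 + 3/1.4) = -2.147.
A Normal posterior is symmetric, so mode = mean.
This is the posterior mode — the MAP estimate.

-2.147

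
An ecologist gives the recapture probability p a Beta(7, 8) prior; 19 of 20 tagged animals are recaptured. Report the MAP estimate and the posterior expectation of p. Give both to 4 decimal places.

Posterior: Beta(7+19, 8+1) = Beta(26, 9).
Mode = (26−1)/(26+9−2) = 25/33 = 0.7576.
Mean = 26/(26+9) = 26/35 = 0.7429.
Mode > mean: the posterior has a left tail.

p_MAP = 0.7576, E[p|data] = 0.7429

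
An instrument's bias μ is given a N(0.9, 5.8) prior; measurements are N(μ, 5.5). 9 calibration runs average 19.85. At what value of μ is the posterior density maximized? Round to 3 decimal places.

18.044

Posterior for μ is Normal. Precision-weighted mean: (1/5.8·0.9 + 9/5.5·19.85) / (1/5.8 + 9/5.5) = 18.044.
A Normal posterior is symmetric, so mode = mean.
This is the posterior mode — the MAP estimate.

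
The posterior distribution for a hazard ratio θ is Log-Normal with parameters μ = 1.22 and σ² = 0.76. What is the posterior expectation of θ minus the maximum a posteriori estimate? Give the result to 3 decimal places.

3.369

Mode = exp(μ − σ²) = exp(0.46) = 1.584.
Mean = exp(μ + σ²/2) = exp(1.600) = 4.953.
Difference = 4.953 − 1.584 = 3.369.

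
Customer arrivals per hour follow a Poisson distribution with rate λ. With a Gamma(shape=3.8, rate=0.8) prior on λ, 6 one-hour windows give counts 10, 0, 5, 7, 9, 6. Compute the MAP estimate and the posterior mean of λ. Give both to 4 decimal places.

Σ counts = 37. Posterior: Gamma(shape = 3.8+37 = 40.8, rate = 0.8+6 = 6.8).
Mode = (α−1)/β = 39.8/6.8 = 5.8529.
Mean = α/β = 40.8/6.8 = 6.0000.

MAP estimate = 5.8529, posterior mean = 6.0000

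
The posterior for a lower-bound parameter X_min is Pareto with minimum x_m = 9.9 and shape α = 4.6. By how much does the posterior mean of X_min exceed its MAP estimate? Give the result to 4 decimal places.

2.7500

The Pareto density is strictly decreasing on [x_m, ∞), so the mode is x_m = 9.9000.
Mean = α·x_m/(α−1) = 4.6·9.9/3.6 = 12.6500.
Difference = 12.6500 − 9.9000 = 2.7500.
The posterior is right-skewed, so the mean exceeds the mode.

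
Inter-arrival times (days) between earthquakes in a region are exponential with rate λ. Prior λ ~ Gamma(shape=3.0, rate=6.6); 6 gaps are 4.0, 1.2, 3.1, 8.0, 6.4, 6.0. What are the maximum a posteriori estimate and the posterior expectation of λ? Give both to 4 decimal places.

Σ times = 28.7. Posterior: Gamma(shape = 3.0+6 = 9.0, rate = 6.6+28.7 = 35.3).
Mode = (α−1)/β = 8.0/35.3 = 0.2266.
Mean = α/β = 9.0/35.3 = 0.2550.

maximum a posteriori estimate = 0.2266, posterior expectation = 0.2550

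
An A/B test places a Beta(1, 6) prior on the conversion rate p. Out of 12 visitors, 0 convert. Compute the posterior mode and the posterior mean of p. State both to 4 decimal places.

MAP = 0.0000, posterior mean = 0.0526

Posterior: Beta(1+0, 6+12) = Beta(1, 18).
Since α = 1 ≤ 1 and β > 1, the Beta density is monotone decreasing on [0,1]; the mode is at 0.
Mean = 1/(1+18) = 0.0526.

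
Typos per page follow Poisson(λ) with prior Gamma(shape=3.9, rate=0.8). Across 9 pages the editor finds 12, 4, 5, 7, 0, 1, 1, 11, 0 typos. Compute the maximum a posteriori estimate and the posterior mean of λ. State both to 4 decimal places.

Σ counts = 41. Posterior: Gamma(shape = 3.9+41 = 44.9, rate = 0.8+9 = 9.8).
Mode = (α−1)/β = 43.9/9.8 = 4.4796.
Mean = α/β = 44.9/9.8 = 4.5816.
Right-skewed posterior ⇒ mode < mean.

λ_MAP = 4.4796, E[λ|data] = 4.5816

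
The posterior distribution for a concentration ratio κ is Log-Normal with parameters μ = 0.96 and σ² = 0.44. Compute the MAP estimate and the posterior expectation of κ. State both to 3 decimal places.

MAP = 1.682; posterior mean = 3.254

Mode = exp(μ − σ²) = exp(0.52) = 1.682.
Mean = exp(μ + σ²/2) = exp(1.180) = 3.254.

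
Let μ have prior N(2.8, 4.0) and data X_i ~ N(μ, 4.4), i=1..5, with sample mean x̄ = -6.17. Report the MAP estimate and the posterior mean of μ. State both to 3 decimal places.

MAP estimate = -4.552, posterior mean = -4.552

Posterior for μ is Normal. Precision-weighted mean: (1/4.0·2.8 + 5/4.4·-6.17) / (1/4.0 + 5/4.4) = -4.552.
A Normal posterior is symmetric, so mode = mean.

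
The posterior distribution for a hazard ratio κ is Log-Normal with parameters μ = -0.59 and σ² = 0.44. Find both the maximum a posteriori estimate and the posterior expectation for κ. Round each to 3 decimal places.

κ_MAP = 0.357, E[κ|data] = 0.691

Mode = exp(μ − σ²) = exp(-1.03) = 0.357.
Mean = exp(μ + σ²/2) = exp(-0.370) = 0.691.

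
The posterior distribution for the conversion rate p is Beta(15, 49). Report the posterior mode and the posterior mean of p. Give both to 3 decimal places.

Mode = (15−1)/(15+49−2) = 14/62 = 0.226.
Mean = 15/(15+49) = 15/64 = 0.234.
The mean is pulled above the mode by the posterior's right skew.

MAP: 0.226. Posterior mean: 0.234.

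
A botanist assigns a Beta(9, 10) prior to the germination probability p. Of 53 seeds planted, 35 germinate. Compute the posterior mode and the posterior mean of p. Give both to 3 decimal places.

MAP: 0.614. Posterior mean: 0.611.

Posterior: Beta(9+35, 10+18) = Beta(44, 28).
Mode = (44−1)/(44+28−2) = 43/70 = 0.614.
Mean = 44/(44+28) = 44/72 = 0.611.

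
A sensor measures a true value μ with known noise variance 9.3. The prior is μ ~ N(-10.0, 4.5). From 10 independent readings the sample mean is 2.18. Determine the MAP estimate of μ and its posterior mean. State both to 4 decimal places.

Posterior for μ is Normal. Precision-weighted mean: (1/4.5·-10.0 + 10/9.3·2.18) / (1/4.5 + 10/9.3) = 0.0939.
A Normal posterior is symmetric, so mode = mean.

MAP = 0.0939; posterior mean = 0.0939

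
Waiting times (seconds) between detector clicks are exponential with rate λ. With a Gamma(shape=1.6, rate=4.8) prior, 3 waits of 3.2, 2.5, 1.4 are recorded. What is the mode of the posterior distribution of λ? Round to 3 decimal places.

0.303

Σ times = 7.1. Posterior: Gamma(shape = 1.6+3 = 4.6, rate = 4.8+7.1 = 11.9).
Mode = (α−1)/β = 3.6/11.9 = 0.303.
Mean = α/β = 4.6/11.9 = 0.387.
This is the posterior mode — the MAP estimate.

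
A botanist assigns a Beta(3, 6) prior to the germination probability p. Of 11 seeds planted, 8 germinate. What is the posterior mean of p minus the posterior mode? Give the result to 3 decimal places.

-0.006

Posterior: Beta(3+8, 6+3) = Beta(11, 9).
Mode = (11−1)/(11+9−2) = 10/18 = 0.556.
Mean = 11/(11+9) = 11/20 = 0.550.
Difference = 0.550 − 0.556 = -0.006.
Left-skewed posterior ⇒ mean < mode.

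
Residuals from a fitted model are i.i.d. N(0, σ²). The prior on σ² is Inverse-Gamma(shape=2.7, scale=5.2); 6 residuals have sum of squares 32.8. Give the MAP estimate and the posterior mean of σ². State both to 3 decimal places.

σ²_MAP = 3.224, E[σ²|data] = 4.596

Posterior: Inverse-Gamma(shape = 2.7+6/2 = 5.7, scale = 5.2+32.8/2 = 21.6).
Mode = β/(α+1) = 21.6/6.7 = 3.224.
Mean = β/(α−1) = 21.6/4.7 = 4.596.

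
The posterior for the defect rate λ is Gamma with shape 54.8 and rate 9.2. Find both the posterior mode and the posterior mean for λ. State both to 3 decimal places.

Mode = (α−1)/β = 53.8/9.2 = 5.848.
Mean = α/β = 54.8/9.2 = 5.957.

MAP: 5.848. Posterior mean: 5.957.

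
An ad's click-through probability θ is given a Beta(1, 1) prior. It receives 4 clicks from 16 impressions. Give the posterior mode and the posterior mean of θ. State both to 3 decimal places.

Posterior: Beta(1+4, 1+12) = Beta(5, 13).
Mode = (5−1)/(5+13−2) = 4/16 = 0.250.
With a flat prior the MAP equals the MLE, 4/16.
Mean = 5/(5+13) = 5/18 = 0.278.

posterior mode = 0.250, posterior mean = 0.278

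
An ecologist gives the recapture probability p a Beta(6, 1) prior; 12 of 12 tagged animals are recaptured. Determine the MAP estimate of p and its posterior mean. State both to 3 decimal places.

MAP: 1.000. Posterior mean: 0.947.

Posterior: Beta(6+12, 1+0) = Beta(18, 1).
Since β = 1 ≤ 1 and α > 1, the Beta density is monotone increasing on [0,1]; the mode is at 1.
Mean = 18/(18+1) = 0.947.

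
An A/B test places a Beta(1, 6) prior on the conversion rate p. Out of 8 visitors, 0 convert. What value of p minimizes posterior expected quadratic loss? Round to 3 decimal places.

Posterior: Beta(1+0, 6+8) = Beta(1, 14).
Since α = 1 ≤ 1 and β > 1, the Beta density is monotone decreasing on [0,1]; the mode is at 0.
Mean = 1/(1+14) = 0.067.
Quadratic loss ⇒ the optimal estimator is the posterior mean.

0.067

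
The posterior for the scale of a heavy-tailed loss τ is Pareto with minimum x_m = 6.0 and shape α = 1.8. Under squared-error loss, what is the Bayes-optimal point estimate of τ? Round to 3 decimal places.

The Pareto density is strictly decreasing on [x_m, ∞), so the mode is x_m = 6.000.
Mean = α·x_m/(α−1) = 1.8·6.0/0.8 = 13.500.
Squared-error loss ⇒ the optimal estimator is the posterior mean.

13.500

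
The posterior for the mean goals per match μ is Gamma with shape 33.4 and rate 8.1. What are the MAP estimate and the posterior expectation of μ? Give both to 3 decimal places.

MAP: 4.000. Posterior mean: 4.123.

Mode = (α−1)/β = 32.4/8.1 = 4.000.
Mean = α/β = 33.4/8.1 = 4.123.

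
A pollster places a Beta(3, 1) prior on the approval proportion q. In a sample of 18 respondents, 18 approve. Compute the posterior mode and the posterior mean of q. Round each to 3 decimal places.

q_MAP = 1.000, E[q|data] = 0.955

Posterior: Beta(3+18, 1+0) = Beta(21, 1).
Since β = 1 ≤ 1 and α > 1, the Beta density is monotone increasing on [0,1]; the mode is at 1.
Mean = 21/(21+1) = 0.955.
Mode > mean: the posterior has a left tail.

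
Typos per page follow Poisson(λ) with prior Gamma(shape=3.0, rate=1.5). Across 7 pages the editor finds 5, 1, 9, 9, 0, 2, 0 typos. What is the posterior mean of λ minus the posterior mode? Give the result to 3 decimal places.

0.118

Σ counts = 26. Posterior: Gamma(shape = 3.0+26 = 29.0, rate = 1.5+7 = 8.5).
Mode = (α−1)/β = 28.0/8.5 = 3.294.
Mean = α/β = 29.0/8.5 = 3.412.
Difference = 3.412 − 3.294 = 0.118.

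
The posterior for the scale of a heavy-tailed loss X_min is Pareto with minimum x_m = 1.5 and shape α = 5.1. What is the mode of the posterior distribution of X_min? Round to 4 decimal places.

1.5000

The Pareto density is strictly decreasing on [x_m, ∞), so the mode is x_m = 1.5000.
Mean = α·x_m/(α−1) = 5.1·1.5/4.1 = 1.8659.
This is the posterior mode — the MAP estimate.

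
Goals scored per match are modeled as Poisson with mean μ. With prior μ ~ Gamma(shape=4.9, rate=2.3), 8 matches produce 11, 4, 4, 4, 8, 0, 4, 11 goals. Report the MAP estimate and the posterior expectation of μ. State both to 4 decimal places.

MAP = 4.8447; posterior mean = 4.9417

Σ counts = 46. Posterior: Gamma(shape = 4.9+46 = 50.9, rate = 2.3+8 = 10.3).
Mode = (α−1)/β = 49.9/10.3 = 4.8447.
Mean = α/β = 50.9/10.3 = 4.9417.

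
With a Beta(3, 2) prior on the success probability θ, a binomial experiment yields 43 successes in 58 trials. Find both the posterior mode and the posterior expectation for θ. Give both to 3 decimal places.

posterior mode = 0.738, posterior expectation = 0.730

Posterior: Beta(3+43, 2+15) = Beta(46, 17).
Mode = (46−1)/(46+17−2) = 45/61 = 0.738.
Mean = 46/(46+17) = 46/63 = 0.730.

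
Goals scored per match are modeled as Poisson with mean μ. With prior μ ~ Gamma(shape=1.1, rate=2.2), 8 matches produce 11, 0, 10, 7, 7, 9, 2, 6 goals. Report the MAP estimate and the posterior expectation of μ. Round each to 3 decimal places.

MAP = 5.108; posterior mean = 5.206

Σ counts = 52. Posterior: Gamma(shape = 1.1+52 = 53.1, rate = 2.2+8 = 10.2).
Mode = (α−1)/β = 52.1/10.2 = 5.108.
Mean = α/β = 53.1/10.2 = 5.206.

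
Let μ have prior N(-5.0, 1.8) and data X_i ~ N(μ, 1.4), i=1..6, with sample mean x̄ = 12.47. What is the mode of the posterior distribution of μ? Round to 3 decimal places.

10.465

Posterior for μ is Normal. Precision-weighted mean: (1/1.8·-5.0 + 6/1.4·12.47) / (1/1.8 + 6/1.4) = 10.465.
A Normal posterior is symmetric, so mode = mean.
This is the posterior mode — the MAP estimate.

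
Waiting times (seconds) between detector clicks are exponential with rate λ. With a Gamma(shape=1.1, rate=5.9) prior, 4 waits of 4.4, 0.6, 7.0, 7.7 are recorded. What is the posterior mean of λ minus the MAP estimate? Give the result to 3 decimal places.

Σ times = 19.7. Posterior: Gamma(shape = 1.1+4 = 5.1, rate = 5.9+19.7 = 25.6).
Mode = (α−1)/β = 4.1/25.6 = 0.160.
Mean = α/β = 5.1/25.6 = 0.199.
Difference = 0.199 − 0.160 = 0.039.
The posterior is right-skewed, so the mean exceeds the mode.

0.039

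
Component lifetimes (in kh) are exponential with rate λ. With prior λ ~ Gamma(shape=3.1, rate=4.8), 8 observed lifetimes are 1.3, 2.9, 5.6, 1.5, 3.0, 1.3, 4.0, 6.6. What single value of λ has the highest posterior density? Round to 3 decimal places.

Σ times = 26.2. Posterior: Gamma(shape = 3.1+8 = 11.1, rate = 4.8+26.2 = 31.0).
Mode = (α−1)/β = 10.1/31.0 = 0.326.
Mean = α/β = 11.1/31.0 = 0.358.
This is the posterior mode — the MAP estimate.

0.326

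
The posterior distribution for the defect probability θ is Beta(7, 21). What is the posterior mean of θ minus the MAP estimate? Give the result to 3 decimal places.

Mode = (7−1)/(7+21−2) = 6/26 = 0.231.
Mean = 7/(7+21) = 7/28 = 0.250.
Difference = 0.250 − 0.231 = 0.019.
Right-skewed posterior ⇒ mode < mean.

0.019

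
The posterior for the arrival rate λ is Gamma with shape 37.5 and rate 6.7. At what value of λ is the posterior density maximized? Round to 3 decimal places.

5.448

Mode = (α−1)/β = 36.5/6.7 = 5.448.
Mean = α/β = 37.5/6.7 = 5.597.
This is the posterior mode — the MAP estimate.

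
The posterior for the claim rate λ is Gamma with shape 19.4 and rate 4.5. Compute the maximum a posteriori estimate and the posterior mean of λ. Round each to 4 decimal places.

Mode = (α−1)/β = 18.4/4.5 = 4.0889.
Mean = α/β = 19.4/4.5 = 4.3111.

maximum a posteriori estimate = 4.0889, posterior mean = 4.3111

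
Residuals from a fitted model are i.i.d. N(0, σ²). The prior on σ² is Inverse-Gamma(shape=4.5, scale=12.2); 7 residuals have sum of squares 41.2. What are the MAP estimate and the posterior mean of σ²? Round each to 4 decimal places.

Posterior: Inverse-Gamma(shape = 4.5+7/2 = 8.0, scale = 12.2+41.2/2 = 32.8).
Mode = β/(α+1) = 32.8/9.0 = 3.6444.
Mean = β/(α−1) = 32.8/7.0 = 4.6857.
The mean is pulled above the mode by the posterior's right skew.

MAP = 3.6444; posterior mean = 4.6857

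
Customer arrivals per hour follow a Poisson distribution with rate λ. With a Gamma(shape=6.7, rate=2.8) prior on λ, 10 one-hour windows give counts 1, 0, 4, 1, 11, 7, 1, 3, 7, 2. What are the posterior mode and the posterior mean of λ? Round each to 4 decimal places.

MAP: 3.3359. Posterior mean: 3.4141.

Σ counts = 37. Posterior: Gamma(shape = 6.7+37 = 43.7, rate = 2.8+10 = 12.8).
Mode = (α−1)/β = 42.7/12.8 = 3.3359.
Mean = α/β = 43.7/12.8 = 3.4141.
Right-skewed posterior ⇒ mode < mean.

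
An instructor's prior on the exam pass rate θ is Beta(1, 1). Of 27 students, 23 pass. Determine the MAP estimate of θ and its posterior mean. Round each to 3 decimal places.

MAP = 0.852, posterior mean = 0.828

Posterior: Beta(1+23, 1+4) = Beta(24, 5).
Mode = (24−1)/(24+5−2) = 23/27 = 0.852.
Mean = 24/(24+5) = 24/29 = 0.828.
The posterior is left-skewed, so the mode exceeds the mean.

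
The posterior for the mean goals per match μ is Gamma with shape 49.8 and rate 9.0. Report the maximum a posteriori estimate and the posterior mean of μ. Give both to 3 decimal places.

MAP: 5.422. Posterior mean: 5.533.

Mode = (α−1)/β = 48.8/9.0 = 5.422.
Mean = α/β = 49.8/9.0 = 5.533.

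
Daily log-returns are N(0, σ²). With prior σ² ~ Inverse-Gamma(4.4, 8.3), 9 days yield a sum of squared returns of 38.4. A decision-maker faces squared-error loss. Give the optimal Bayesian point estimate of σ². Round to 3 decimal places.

3.481

Posterior: Inverse-Gamma(shape = 4.4+9/2 = 8.9, scale = 8.3+38.4/2 = 27.5).
Mode = β/(α+1) = 27.5/9.9 = 2.778.
Mean = β/(α−1) = 27.5/7.9 = 3.481.
Squared-error loss ⇒ the optimal estimator is the posterior mean.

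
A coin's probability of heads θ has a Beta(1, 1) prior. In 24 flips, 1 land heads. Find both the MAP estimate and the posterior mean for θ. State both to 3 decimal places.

Posterior: Beta(1+1, 1+23) = Beta(2, 24).
Mode = (2−1)/(2+24−2) = 1/24 = 0.042.
Mean = 2/(2+24) = 2/26 = 0.077.
Mean > mode: the posterior has a right tail.

MAP = 0.042; posterior mean = 0.077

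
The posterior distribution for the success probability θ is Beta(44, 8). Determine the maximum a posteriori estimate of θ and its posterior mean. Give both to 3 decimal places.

MAP: 0.860. Posterior mean: 0.846.

Mode = (44−1)/(44+8−2) = 43/50 = 0.860.
Mean = 44/(44+8) = 44/52 = 0.846.
Mode > mean: the posterior has a left tail.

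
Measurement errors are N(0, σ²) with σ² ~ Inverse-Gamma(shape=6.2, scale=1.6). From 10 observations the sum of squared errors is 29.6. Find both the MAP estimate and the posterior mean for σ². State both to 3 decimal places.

Posterior: Inverse-Gamma(shape = 6.2+10/2 = 11.2, scale = 1.6+29.6/2 = 16.4).
Mode = β/(α+1) = 16.4/12.2 = 1.344.
Mean = β/(α−1) = 16.4/10.2 = 1.608.
The mean is pulled above the mode by the posterior's right skew.

MAP estimate = 1.344, posterior mean = 1.608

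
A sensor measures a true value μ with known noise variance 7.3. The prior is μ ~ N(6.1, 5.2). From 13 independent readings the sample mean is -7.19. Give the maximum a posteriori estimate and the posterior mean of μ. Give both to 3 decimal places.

μ_MAP = -5.895, E[μ|data] = -5.895

Posterior for μ is Normal. Precision-weighted mean: (1/5.2·6.1 + 13/7.3·-7.19) / (1/5.2 + 13/7.3) = -5.895.
A Normal posterior is symmetric, so mode = mean.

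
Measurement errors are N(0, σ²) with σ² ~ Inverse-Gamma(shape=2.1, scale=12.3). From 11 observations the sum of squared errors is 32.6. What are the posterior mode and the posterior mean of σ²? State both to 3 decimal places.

posterior mode = 3.326, posterior mean = 4.333

Posterior: Inverse-Gamma(shape = 2.1+11/2 = 7.6, scale = 12.3+32.6/2 = 28.6).
Mode = β/(α+1) = 28.6/8.6 = 3.326.
Mean = β/(α−1) = 28.6/6.6 = 4.333.
Mean > mode: the posterior has a right tail.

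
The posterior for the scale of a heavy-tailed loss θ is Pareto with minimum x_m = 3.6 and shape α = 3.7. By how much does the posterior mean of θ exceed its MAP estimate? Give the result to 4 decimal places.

The Pareto density is strictly decreasing on [x_m, ∞), so the mode is x_m = 3.6000.
Mean = α·x_m/(α−1) = 3.7·3.6/2.7 = 4.9333.
Difference = 4.9333 − 3.6000 = 1.3333.

1.3333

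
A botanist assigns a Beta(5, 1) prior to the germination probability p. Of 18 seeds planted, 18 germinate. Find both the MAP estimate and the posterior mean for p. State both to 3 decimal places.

p_MAP = 1.000, E[p|data] = 0.958

Posterior: Beta(5+18, 1+0) = Beta(23, 1).
Since β = 1 ≤ 1 and α > 1, the Beta density is monotone increasing on [0,1]; the mode is at 1.
Mean = 23/(23+1) = 0.958.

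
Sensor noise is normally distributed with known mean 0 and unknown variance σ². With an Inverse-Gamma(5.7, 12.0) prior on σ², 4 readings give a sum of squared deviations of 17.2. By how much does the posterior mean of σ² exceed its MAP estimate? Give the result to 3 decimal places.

Posterior: Inverse-Gamma(shape = 5.7+4/2 = 7.7, scale = 12.0+17.2/2 = 20.6).
Mode = β/(α+1) = 20.6/8.7 = 2.368.
Mean = β/(α−1) = 20.6/6.7 = 3.075.
Difference = 3.075 − 2.368 = 0.707.
The posterior is right-skewed, so the mean exceeds the mode.

0.707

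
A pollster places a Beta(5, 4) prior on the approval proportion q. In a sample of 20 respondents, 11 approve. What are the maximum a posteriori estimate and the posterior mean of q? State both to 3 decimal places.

MAP = 0.556; posterior mean = 0.552

Posterior: Beta(5+11, 4+9) = Beta(16, 13).
Mode = (16−1)/(16+13−2) = 15/27 = 0.556.
Mean = 16/(16+13) = 16/29 = 0.552.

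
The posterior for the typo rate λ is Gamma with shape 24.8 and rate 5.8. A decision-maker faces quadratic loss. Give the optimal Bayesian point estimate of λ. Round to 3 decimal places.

4.276

Mode = (α−1)/β = 23.8/5.8 = 4.103.
Mean = α/β = 24.8/5.8 = 4.276.
Quadratic loss ⇒ the optimal estimator is the posterior mean.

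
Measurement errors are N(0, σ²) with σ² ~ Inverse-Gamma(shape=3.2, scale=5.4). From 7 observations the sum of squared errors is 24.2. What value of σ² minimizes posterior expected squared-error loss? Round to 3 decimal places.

3.070

Posterior: Inverse-Gamma(shape = 3.2+7/2 = 6.7, scale = 5.4+24.2/2 = 17.5).
Mode = β/(α+1) = 17.5/7.7 = 2.273.
Mean = β/(α−1) = 17.5/5.7 = 3.070.
Squared-error loss ⇒ the optimal estimator is the posterior mean.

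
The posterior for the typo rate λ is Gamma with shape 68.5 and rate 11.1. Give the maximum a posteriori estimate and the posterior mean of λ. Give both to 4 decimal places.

MAP: 6.0811. Posterior mean: 6.1712.

Mode = (α−1)/β = 67.5/11.1 = 6.0811.
Mean = α/β = 68.5/11.1 = 6.1712.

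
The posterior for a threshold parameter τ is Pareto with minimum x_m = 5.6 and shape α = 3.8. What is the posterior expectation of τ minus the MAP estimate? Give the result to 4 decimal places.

2.0000

The Pareto density is strictly decreasing on [x_m, ∞), so the mode is x_m = 5.6000.
Mean = α·x_m/(α−1) = 3.8·5.6/2.8 = 7.6000.
Difference = 7.6000 − 5.6000 = 2.0000.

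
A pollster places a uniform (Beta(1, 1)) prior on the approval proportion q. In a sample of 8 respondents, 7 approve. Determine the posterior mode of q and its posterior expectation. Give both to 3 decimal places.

Posterior: Beta(1+7, 1+1) = Beta(8, 2).
Mode = (8−1)/(8+2−2) = 7/8 = 0.875.
With a flat prior the MAP equals the MLE, 7/8.
Mean = 8/(8+2) = 8/10 = 0.800.

MAP = 0.875; posterior mean = 0.800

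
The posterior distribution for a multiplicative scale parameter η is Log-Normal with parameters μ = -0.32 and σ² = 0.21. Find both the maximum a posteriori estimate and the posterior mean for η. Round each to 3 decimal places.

MAP = 0.589; posterior mean = 0.807

Mode = exp(μ − σ²) = exp(-0.53) = 0.589.
Mean = exp(μ + σ²/2) = exp(-0.215) = 0.807.
The posterior is right-skewed, so the mean exceeds the mode.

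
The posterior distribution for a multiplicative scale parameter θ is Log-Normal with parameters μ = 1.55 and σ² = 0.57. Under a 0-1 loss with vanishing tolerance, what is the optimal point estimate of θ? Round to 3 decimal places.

2.664

Mode = exp(μ − σ²) = exp(0.98) = 2.664.
Mean = exp(μ + σ²/2) = exp(1.835) = 6.265.
This is the posterior mode — the MAP estimate.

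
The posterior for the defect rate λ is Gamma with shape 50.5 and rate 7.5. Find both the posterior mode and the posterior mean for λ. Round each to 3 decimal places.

λ_MAP = 6.600, E[λ|data] = 6.733

Mode = (α−1)/β = 49.5/7.5 = 6.600.
Mean = α/β = 50.5/7.5 = 6.733.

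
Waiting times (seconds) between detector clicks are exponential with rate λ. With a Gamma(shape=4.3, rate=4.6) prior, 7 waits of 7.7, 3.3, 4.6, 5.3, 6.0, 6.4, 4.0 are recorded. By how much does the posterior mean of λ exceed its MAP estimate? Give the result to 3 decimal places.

Σ times = 37.3. Posterior: Gamma(shape = 4.3+7 = 11.3, rate = 4.6+37.3 = 41.9).
Mode = (α−1)/β = 10.3/41.9 = 0.246.
Mean = α/β = 11.3/41.9 = 0.270.
Difference = 0.270 − 0.246 = 0.024.
The mean is pulled above the mode by the posterior's right skew.

0.024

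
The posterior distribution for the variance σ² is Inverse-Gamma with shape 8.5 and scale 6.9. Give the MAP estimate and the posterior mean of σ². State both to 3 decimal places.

Mode = β/(α+1) = 6.9/9.5 = 0.726.
Mean = β/(α−1) = 6.9/7.5 = 0.920.

MAP = 0.726, posterior mean = 0.920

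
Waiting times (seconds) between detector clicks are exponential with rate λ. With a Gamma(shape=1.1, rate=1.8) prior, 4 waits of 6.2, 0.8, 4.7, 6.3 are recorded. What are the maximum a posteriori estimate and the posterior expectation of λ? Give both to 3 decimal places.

MAP: 0.207. Posterior mean: 0.258.

Σ times = 18.0. Posterior: Gamma(shape = 1.1+4 = 5.1, rate = 1.8+18.0 = 19.8).
Mode = (α−1)/β = 4.1/19.8 = 0.207.
Mean = α/β = 5.1/19.8 = 0.258.
Mean > mode: the posterior has a right tail.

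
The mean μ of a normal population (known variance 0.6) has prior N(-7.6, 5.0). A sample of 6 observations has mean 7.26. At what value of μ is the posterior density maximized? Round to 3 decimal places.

6.969

Posterior for μ is Normal. Precision-weighted mean: (1/5.0·-7.6 + 6/0.6·7.26) / (1/5.0 + 6/0.6) = 6.969.
A Normal posterior is symmetric, so mode = mean.
This is the posterior mode — the MAP estimate.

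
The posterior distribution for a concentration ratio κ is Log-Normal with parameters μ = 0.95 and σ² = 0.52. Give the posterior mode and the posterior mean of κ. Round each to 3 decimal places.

MAP: 1.537. Posterior mean: 3.353.

Mode = exp(μ − σ²) = exp(0.43) = 1.537.
Mean = exp(μ + σ²/2) = exp(1.210) = 3.353.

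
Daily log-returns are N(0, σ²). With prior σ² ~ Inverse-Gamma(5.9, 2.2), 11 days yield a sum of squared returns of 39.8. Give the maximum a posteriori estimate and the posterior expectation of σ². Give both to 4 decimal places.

MAP: 1.7823. Posterior mean: 2.1250.

Posterior: Inverse-Gamma(shape = 5.9+11/2 = 11.4, scale = 2.2+39.8/2 = 22.1).
Mode = β/(α+1) = 22.1/12.4 = 1.7823.
Mean = β/(α−1) = 22.1/10.4 = 2.1250.
The mean is pulled above the mode by the posterior's right skew.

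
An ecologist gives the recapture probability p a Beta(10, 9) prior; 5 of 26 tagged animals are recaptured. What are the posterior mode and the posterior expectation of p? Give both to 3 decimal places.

posterior mode = 0.326, posterior expectation = 0.333

Posterior: Beta(10+5, 9+21) = Beta(15, 30).
Mode = (15−1)/(15+30−2) = 14/43 = 0.326.
Mean = 15/(15+30) = 15/45 = 0.333.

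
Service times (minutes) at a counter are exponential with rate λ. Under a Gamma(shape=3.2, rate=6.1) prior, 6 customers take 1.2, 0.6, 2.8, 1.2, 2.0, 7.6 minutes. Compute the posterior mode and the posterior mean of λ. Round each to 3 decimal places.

MAP: 0.381. Posterior mean: 0.428.

Σ times = 15.4. Posterior: Gamma(shape = 3.2+6 = 9.2, rate = 6.1+15.4 = 21.5).
Mode = (α−1)/β = 8.2/21.5 = 0.381.
Mean = α/β = 9.2/21.5 = 0.428.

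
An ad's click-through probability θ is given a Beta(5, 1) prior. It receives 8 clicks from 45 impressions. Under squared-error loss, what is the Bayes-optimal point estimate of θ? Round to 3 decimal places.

0.255

Posterior: Beta(5+8, 1+37) = Beta(13, 38).
Mode = (13−1)/(13+38−2) = 12/49 = 0.245.
Mean = 13/(13+38) = 13/51 = 0.255.
Squared-error loss ⇒ the optimal estimator is the posterior mean.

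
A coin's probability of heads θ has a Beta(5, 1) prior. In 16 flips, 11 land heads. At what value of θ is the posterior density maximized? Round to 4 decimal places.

0.7500

Posterior: Beta(5+11, 1+5) = Beta(16, 6).
Mode = (16−1)/(16+6−2) = 15/20 = 0.7500.
Mean = 16/(16+6) = 16/22 = 0.7273.
This is the posterior mode — the MAP estimate.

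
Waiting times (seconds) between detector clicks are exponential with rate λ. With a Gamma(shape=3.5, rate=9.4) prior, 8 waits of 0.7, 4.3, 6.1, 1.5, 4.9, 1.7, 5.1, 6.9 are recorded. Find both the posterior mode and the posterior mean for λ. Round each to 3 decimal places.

Σ times = 31.2. Posterior: Gamma(shape = 3.5+8 = 11.5, rate = 9.4+31.2 = 40.6).
Mode = (α−1)/β = 10.5/40.6 = 0.259.
Mean = α/β = 11.5/40.6 = 0.283.
Right-skewed posterior ⇒ mode < mean.

λ_MAP = 0.259, E[λ|data] = 0.283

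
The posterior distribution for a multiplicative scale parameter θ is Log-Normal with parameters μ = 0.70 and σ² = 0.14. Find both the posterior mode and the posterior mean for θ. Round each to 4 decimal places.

Mode = exp(μ − σ²) = exp(0.56) = 1.7507.
Mean = exp(μ + σ²/2) = exp(0.770) = 2.1598.
Mean > mode: the posterior has a right tail.

θ_MAP = 1.7507, E[θ|data] = 2.1598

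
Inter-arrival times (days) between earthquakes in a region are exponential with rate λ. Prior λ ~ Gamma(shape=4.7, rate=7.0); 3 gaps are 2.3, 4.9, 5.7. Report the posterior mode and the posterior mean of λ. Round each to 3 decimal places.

Σ times = 12.9. Posterior: Gamma(shape = 4.7+3 = 7.7, rate = 7.0+12.9 = 19.9).
Mode = (α−1)/β = 6.7/19.9 = 0.337.
Mean = α/β = 7.7/19.9 = 0.387.
Right-skewed posterior ⇒ mode < mean.

MAP = 0.337, posterior mean = 0.387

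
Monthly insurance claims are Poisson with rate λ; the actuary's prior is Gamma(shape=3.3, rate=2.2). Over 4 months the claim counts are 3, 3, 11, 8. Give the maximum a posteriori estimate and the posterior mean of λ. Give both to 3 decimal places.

Σ counts = 25. Posterior: Gamma(shape = 3.3+25 = 28.3, rate = 2.2+4 = 6.2).
Mode = (α−1)/β = 27.3/6.2 = 4.403.
Mean = α/β = 28.3/6.2 = 4.565.

MAP = 4.403; posterior mean = 4.565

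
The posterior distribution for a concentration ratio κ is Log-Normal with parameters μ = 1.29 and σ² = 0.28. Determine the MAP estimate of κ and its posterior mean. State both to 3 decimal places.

MAP: 2.746. Posterior mean: 4.179.

Mode = exp(μ − σ²) = exp(1.01) = 2.746.
Mean = exp(μ + σ²/2) = exp(1.430) = 4.179.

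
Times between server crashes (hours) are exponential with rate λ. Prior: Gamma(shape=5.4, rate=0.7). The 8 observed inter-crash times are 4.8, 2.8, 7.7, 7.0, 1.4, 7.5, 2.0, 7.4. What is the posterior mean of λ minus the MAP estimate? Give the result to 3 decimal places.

Σ times = 40.6. Posterior: Gamma(shape = 5.4+8 = 13.4, rate = 0.7+40.6 = 41.3).
Mode = (α−1)/β = 12.4/41.3 = 0.300.
Mean = α/β = 13.4/41.3 = 0.324.
Difference = 0.324 − 0.300 = 0.024.

0.024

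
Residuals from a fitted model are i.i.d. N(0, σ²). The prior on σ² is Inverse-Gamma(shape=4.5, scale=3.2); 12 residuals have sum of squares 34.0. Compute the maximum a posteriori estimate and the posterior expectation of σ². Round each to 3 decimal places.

Posterior: Inverse-Gamma(shape = 4.5+12/2 = 10.5, scale = 3.2+34.0/2 = 20.2).
Mode = β/(α+1) = 20.2/11.5 = 1.757.
Mean = β/(α−1) = 20.2/9.5 = 2.126.

MAP: 1.757. Posterior mean: 2.126.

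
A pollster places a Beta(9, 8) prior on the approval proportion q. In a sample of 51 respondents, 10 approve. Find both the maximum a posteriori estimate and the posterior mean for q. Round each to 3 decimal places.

Posterior: Beta(9+10, 8+41) = Beta(19, 49).
Mode = (19−1)/(19+49−2) = 18/66 = 0.273.
Mean = 19/(19+49) = 19/68 = 0.279.
Right-skewed posterior ⇒ mode < mean.

q_MAP = 0.273, E[q|data] = 0.279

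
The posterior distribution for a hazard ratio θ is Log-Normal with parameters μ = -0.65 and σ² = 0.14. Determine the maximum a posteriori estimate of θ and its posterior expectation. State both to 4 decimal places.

MAP = 0.4538, posterior mean = 0.5599

Mode = exp(μ − σ²) = exp(-0.79) = 0.4538.
Mean = exp(μ + σ²/2) = exp(-0.580) = 0.5599.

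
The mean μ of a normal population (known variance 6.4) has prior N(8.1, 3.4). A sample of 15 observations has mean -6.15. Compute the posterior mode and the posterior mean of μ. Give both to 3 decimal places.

MAP = -4.561, posterior mean = -4.561

Posterior for μ is Normal. Precision-weighted mean: (1/3.4·8.1 + 15/6.4·-6.15) / (1/3.4 + 15/6.4) = -4.561.
A Normal posterior is symmetric, so mode = mean.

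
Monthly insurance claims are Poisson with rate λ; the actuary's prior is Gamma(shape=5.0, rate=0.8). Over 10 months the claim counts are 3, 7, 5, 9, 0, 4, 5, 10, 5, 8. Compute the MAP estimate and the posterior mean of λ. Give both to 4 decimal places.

MAP = 5.5556, posterior mean = 5.6481

Σ counts = 56. Posterior: Gamma(shape = 5.0+56 = 61.0, rate = 0.8+10 = 10.8).
Mode = (α−1)/β = 60.0/10.8 = 5.5556.
Mean = α/β = 61.0/10.8 = 5.6481.
The posterior is right-skewed, so the mean exceeds the mode.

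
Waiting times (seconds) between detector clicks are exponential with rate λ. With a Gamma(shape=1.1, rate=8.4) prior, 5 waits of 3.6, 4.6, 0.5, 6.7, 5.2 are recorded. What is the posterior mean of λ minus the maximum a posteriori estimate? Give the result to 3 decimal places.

0.034

Σ times = 20.6. Posterior: Gamma(shape = 1.1+5 = 6.1, rate = 8.4+20.6 = 29.0).
Mode = (α−1)/β = 5.1/29.0 = 0.176.
Mean = α/β = 6.1/29.0 = 0.210.
Difference = 0.210 − 0.176 = 0.034.
Right-skewed posterior ⇒ mode < mean.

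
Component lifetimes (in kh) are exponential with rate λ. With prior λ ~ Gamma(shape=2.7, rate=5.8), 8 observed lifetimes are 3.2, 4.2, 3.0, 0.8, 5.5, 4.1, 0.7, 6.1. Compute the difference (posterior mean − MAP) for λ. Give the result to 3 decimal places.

Σ times = 27.6. Posterior: Gamma(shape = 2.7+8 = 10.7, rate = 5.8+27.6 = 33.4).
Mode = (α−1)/β = 9.7/33.4 = 0.290.
Mean = α/β = 10.7/33.4 = 0.320.
Difference = 0.320 − 0.290 = 0.030.

0.030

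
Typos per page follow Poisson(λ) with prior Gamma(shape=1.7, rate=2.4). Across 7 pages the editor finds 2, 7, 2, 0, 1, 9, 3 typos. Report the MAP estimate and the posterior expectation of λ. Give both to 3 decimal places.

Σ counts = 24. Posterior: Gamma(shape = 1.7+24 = 25.7, rate = 2.4+7 = 9.4).
Mode = (α−1)/β = 24.7/9.4 = 2.628.
Mean = α/β = 25.7/9.4 = 2.734.
Mean > mode: the posterior has a right tail.

MAP = 2.628; posterior mean = 2.734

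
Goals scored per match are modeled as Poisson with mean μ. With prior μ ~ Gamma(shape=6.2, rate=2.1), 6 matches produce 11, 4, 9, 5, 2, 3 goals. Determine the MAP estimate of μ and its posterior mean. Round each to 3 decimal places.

MAP: 4.840. Posterior mean: 4.963.

Σ counts = 34. Posterior: Gamma(shape = 6.2+34 = 40.2, rate = 2.1+6 = 8.1).
Mode = (α−1)/β = 39.2/8.1 = 4.840.
Mean = α/β = 40.2/8.1 = 4.963.
The mean is pulled above the mode by the posterior's right skew.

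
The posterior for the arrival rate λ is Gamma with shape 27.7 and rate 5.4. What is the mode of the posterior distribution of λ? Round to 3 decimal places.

Mode = (α−1)/β = 26.7/5.4 = 4.944.
Mean = α/β = 27.7/5.4 = 5.130.
This is the posterior mode — the MAP estimate.

4.944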